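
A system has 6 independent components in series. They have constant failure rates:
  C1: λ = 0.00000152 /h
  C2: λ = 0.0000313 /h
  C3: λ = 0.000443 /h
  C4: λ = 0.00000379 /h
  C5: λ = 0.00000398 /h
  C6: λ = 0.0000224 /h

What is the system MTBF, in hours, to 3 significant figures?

1980

Series of exponential components: λ_sys = Σ λ_i
λ_sys = 0.00000152 + 0.0000313 + 0.000443 + 0.00000379 + 0.00000398 + 0.0000224 = 5.0599e-04 /h
MTBF = 1 / λ_sys = 1980 h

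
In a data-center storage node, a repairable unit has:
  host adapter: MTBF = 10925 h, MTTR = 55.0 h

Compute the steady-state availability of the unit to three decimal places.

0.995

A(host adapter) = MTBF/(MTBF+MTTR) = 10925/(10925+55.0) = 0.995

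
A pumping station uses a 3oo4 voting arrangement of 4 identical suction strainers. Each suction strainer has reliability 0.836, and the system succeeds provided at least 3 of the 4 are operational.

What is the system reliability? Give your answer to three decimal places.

R = Σ_{i=3}^{4} C(4,i) p^i (1−p)^{4−i} with p = 0.836
C(4,3)·0.836^3·0.164^1 = 0.38329
C(4,4)·0.836^4·0.164^0 = 0.48846
Sum = 0.872

0.872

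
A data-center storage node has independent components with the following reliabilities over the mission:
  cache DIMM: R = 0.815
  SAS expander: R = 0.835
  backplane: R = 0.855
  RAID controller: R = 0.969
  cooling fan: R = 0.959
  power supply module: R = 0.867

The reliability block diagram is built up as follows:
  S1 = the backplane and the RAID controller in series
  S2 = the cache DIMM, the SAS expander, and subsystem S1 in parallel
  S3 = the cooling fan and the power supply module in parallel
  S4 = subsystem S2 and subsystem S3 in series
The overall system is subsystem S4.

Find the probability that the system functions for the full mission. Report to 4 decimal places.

0.9893

Series (backplane and RAID controller): 0.855000 × 0.969000 = 0.828495
Parallel (cache DIMM, SAS expander, and [0.828495]): 1 − (1 − 0.815000)(1 − 0.835000)(1 − 0.828495) = 0.994765
Parallel (cooling fan and power supply module): 1 − (1 − 0.959000)(1 − 0.867000) = 0.994547
Series ([0.994765] and [0.994547]): 0.994765 × 0.994547 = 0.9893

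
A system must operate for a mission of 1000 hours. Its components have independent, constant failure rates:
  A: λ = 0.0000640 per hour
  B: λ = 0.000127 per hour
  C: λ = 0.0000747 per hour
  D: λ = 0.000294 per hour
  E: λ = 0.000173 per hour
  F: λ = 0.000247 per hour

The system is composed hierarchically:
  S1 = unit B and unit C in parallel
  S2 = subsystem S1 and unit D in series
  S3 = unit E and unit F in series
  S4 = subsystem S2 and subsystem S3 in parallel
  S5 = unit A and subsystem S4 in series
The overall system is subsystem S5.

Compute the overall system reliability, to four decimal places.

0.8540

R(A) = exp(−0.0000640 × 1000) = 0.938005
R(B) = exp(−0.000127 × 1000) = 0.880734
R(C) = exp(−0.0000747 × 1000) = 0.928022
R(D) = exp(−0.000294 × 1000) = 0.745276
R(E) = exp(−0.000173 × 1000) = 0.841138
R(F) = exp(−0.000247 × 1000) = 0.781141
Parallel (B and C): 1 − (1 − 0.880734)(1 − 0.928022) = 0.991415
Series ([0.991415] and D): 0.991415 × 0.745276 = 0.738878
Series (E and F): 0.841138 × 0.781141 = 0.657047
Parallel ([0.738878] and [0.657047]): 1 − (1 − 0.738878)(1 − 0.657047) = 0.910447
Series (A and [0.910447]): 0.938005 × 0.910447 = 0.8540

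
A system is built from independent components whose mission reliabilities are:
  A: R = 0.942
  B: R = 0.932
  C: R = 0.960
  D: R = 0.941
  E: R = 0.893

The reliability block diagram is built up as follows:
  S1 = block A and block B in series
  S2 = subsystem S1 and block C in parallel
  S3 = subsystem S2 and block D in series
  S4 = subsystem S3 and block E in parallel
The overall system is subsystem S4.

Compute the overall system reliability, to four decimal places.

Series (A and B): 0.942000 × 0.932000 = 0.877944
Parallel ([0.877944] and C): 1 − (1 − 0.877944)(1 − 0.960000) = 0.995118
Series ([0.995118] and D): 0.995118 × 0.941000 = 0.936406
Parallel ([0.936406] and E): 1 − (1 − 0.936406)(1 − 0.893000) = 0.9932

0.9932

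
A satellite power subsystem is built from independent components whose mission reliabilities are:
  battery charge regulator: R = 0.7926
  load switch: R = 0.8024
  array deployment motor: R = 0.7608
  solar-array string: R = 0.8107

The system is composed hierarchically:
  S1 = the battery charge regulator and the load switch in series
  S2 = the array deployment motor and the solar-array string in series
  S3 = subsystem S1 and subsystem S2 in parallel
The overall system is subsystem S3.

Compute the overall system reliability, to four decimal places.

0.8605

Series (battery charge regulator and load switch): 0.792600 × 0.802400 = 0.635982
Series (array deployment motor and solar-array string): 0.760800 × 0.810700 = 0.616781
Parallel ([0.635982] and [0.616781]): 1 − (1 − 0.635982)(1 − 0.616781) = 0.8605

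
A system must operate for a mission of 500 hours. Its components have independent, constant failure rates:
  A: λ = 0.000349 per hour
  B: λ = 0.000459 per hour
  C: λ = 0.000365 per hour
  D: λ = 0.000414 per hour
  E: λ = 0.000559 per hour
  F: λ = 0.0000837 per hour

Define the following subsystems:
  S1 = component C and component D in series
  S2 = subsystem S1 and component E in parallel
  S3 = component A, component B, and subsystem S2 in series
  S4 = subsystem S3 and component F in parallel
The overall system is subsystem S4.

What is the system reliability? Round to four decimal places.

R(A) = exp(−0.000349 × 500) = 0.839877
R(B) = exp(−0.000459 × 500) = 0.794931
R(C) = exp(−0.000365 × 500) = 0.833185
R(D) = exp(−0.000414 × 500) = 0.813020
R(E) = exp(−0.000559 × 500) = 0.756162
R(F) = exp(−0.0000837 × 500) = 0.959014
Series (C and D): 0.833185 × 0.813020 = 0.677396
Parallel ([0.677396] and E): 1 − (1 − 0.677396)(1 − 0.756162) = 0.921337
Series (A, B, and [0.921337]): 0.839877 × 0.794931 × 0.921337 = 0.615125
Parallel ([0.615125] and F): 1 − (1 − 0.615125)(1 − 0.959014) = 0.9842

0.9842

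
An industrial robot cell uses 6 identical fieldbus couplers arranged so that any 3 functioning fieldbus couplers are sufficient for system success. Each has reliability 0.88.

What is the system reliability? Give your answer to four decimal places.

0.9975

R = Σ_{i=3}^{6} C(6,i) p^i (1−p)^{6−i} with p = 0.88
C(6,3)·0.88^3·0.12^3 = 0.023552
C(6,4)·0.88^4·0.12^2 = 0.129534
C(6,5)·0.88^5·0.12^1 = 0.379967
C(6,6)·0.88^6·0.12^0 = 0.464404
Sum = 0.9975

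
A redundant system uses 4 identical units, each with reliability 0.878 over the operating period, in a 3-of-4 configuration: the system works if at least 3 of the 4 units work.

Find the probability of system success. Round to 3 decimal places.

0.925

R = Σ_{i=3}^{4} C(4,i) p^i (1−p)^{4−i} with p = 0.878
C(4,3)·0.878^3·0.122^1 = 0.33030
C(4,4)·0.878^4·0.122^0 = 0.59426
Sum = 0.925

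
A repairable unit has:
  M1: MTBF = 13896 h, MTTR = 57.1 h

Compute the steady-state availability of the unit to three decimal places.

0.996

A(M1) = MTBF/(MTBF+MTTR) = 13896/(13896+57.1) = 0.996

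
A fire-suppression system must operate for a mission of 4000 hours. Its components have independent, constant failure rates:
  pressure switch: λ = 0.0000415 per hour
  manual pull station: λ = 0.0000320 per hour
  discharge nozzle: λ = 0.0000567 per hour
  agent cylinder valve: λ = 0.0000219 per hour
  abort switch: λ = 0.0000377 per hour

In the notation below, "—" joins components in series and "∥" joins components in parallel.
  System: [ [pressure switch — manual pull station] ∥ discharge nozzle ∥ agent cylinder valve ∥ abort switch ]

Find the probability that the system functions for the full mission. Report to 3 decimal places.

0.999

R(pressure switch) = exp(−0.0000415 × 4000) = 0.84705
R(manual pull station) = exp(−0.0000320 × 4000) = 0.87985
R(discharge nozzle) = exp(−0.0000567 × 4000) = 0.79708
R(agent cylinder valve) = exp(−0.0000219 × 4000) = 0.91613
R(abort switch) = exp(−0.0000377 × 4000) = 0.86002
Series (pressure switch and manual pull station): 0.84705 × 0.87985 = 0.74528
Parallel ([0.74528], discharge nozzle, agent cylinder valve, and abort switch): 1 − (1 − 0.74528)(1 − 0.79708)(1 − 0.91613)(1 − 0.86002) = 0.999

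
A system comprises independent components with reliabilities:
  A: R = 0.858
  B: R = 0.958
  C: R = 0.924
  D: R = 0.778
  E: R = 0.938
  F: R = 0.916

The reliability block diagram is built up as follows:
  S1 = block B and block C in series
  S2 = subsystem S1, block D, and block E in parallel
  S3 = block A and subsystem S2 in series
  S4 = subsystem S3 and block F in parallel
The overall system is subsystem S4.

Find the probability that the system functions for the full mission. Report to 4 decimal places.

0.9880

Series (B and C): 0.958000 × 0.924000 = 0.885192
Parallel ([0.885192], D, and E): 1 − (1 − 0.885192)(1 − 0.778000)(1 − 0.938000) = 0.998420
Series (A and [0.998420]): 0.858000 × 0.998420 = 0.856644
Parallel ([0.856644] and F): 1 − (1 − 0.856644)(1 − 0.916000) = 0.9880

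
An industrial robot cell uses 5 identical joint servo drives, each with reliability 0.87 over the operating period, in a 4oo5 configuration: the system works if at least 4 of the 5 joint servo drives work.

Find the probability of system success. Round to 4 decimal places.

0.8708

R = Σ_{i=4}^{5} C(5,i) p^i (1−p)^{5−i} with p = 0.87
C(5,4)·0.87^4·0.13^1 = 0.372383
C(5,5)·0.87^5·0.13^0 = 0.498421
Sum = 0.8708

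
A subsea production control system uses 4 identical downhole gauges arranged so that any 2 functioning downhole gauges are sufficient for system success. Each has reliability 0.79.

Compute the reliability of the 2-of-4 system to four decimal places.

0.9688

R = Σ_{i=2}^{4} C(4,i) p^i (1−p)^{4−i} with p = 0.79
C(4,2)·0.79^2·0.21^2 = 0.165137
C(4,3)·0.79^3·0.21^1 = 0.414153
C(4,4)·0.79^4·0.21^0 = 0.389501
Sum = 0.9688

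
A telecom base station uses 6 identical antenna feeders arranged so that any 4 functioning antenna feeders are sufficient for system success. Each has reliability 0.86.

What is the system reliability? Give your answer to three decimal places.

R = Σ_{i=4}^{6} C(6,i) p^i (1−p)^{6−i} with p = 0.86
C(6,4)·0.86^4·0.14^2 = 0.16082
C(6,5)·0.86^5·0.14^1 = 0.39516
C(6,6)·0.86^6·0.14^0 = 0.40457
Sum = 0.961

0.961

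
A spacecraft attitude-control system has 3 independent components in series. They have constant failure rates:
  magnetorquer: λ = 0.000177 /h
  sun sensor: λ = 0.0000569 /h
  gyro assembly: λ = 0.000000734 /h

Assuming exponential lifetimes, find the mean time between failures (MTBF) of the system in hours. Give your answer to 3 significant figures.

Series of exponential components: λ_sys = Σ λ_i
λ_sys = 0.000177 + 0.0000569 + 0.000000734 = 2.3463e-04 /h
MTBF = 1 / λ_sys = 4260 h

4260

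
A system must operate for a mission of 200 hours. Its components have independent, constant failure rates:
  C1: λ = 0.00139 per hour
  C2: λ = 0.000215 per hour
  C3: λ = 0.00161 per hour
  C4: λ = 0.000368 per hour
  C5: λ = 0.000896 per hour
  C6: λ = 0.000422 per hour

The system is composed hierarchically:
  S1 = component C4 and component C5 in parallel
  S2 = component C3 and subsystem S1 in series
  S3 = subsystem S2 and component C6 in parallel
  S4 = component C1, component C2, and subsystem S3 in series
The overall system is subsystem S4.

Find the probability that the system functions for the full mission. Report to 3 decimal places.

0.709

R(C1) = exp(−0.00139 × 200) = 0.75730
R(C2) = exp(−0.000215 × 200) = 0.95791
R(C3) = exp(−0.00161 × 200) = 0.72470
R(C4) = exp(−0.000368 × 200) = 0.92904
R(C5) = exp(−0.000896 × 200) = 0.83594
R(C6) = exp(−0.000422 × 200) = 0.91906
Parallel (C4 and C5): 1 − (1 − 0.92904)(1 − 0.83594) = 0.98836
Series (C3 and [0.98836]): 0.72470 × 0.98836 = 0.71626
Parallel ([0.71626] and C6): 1 − (1 − 0.71626)(1 − 0.91906) = 0.97703
Series (C1, C2, and [0.97703]): 0.75730 × 0.95791 × 0.97703 = 0.709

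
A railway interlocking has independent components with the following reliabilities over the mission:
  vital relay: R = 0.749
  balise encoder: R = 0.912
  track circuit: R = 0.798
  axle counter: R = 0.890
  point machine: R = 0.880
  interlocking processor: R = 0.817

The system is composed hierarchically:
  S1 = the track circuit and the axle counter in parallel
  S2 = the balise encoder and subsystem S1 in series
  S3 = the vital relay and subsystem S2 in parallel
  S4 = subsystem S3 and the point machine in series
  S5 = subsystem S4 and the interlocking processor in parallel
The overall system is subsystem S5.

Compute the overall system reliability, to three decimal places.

0.974

Parallel (track circuit and axle counter): 1 − (1 − 0.79800)(1 − 0.89000) = 0.97778
Series (balise encoder and [0.97778]): 0.91200 × 0.97778 = 0.89174
Parallel (vital relay and [0.89174]): 1 − (1 − 0.74900)(1 − 0.89174) = 0.97283
Series ([0.97283] and point machine): 0.97283 × 0.88000 = 0.85609
Parallel ([0.85609] and interlocking processor): 1 − (1 − 0.85609)(1 − 0.81700) = 0.974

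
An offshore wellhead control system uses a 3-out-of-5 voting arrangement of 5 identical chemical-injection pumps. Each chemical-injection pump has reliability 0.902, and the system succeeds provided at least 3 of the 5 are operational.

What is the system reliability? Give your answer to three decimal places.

0.992

R = Σ_{i=3}^{5} C(5,i) p^i (1−p)^{5−i} with p = 0.902
C(5,3)·0.902^3·0.098^2 = 0.07048
C(5,4)·0.902^4·0.098^1 = 0.32436
C(5,5)·0.902^5·0.098^0 = 0.59708
Sum = 0.992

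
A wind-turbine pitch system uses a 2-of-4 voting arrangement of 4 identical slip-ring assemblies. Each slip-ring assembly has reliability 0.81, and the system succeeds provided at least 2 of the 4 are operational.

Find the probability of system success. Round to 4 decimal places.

0.9765

R = Σ_{i=2}^{4} C(4,i) p^i (1−p)^{4−i} with p = 0.81
C(4,2)·0.81^2·0.19^2 = 0.142111
C(4,3)·0.81^3·0.19^1 = 0.403895
C(4,4)·0.81^4·0.19^0 = 0.430467
Sum = 0.9765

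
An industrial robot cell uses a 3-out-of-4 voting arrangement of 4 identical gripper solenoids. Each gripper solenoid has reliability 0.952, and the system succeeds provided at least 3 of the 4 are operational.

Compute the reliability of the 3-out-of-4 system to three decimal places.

0.987

R = Σ_{i=3}^{4} C(4,i) p^i (1−p)^{4−i} with p = 0.952
C(4,3)·0.952^3·0.048^1 = 0.16566
C(4,4)·0.952^4·0.048^0 = 0.82139
Sum = 0.987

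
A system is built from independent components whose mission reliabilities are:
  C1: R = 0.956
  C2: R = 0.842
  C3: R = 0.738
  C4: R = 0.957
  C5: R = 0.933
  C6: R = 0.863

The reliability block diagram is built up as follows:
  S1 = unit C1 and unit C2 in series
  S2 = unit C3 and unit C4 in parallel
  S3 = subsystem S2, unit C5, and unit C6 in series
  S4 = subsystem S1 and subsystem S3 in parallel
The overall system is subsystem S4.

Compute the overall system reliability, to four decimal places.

0.9602

Series (C1 and C2): 0.956000 × 0.842000 = 0.804952
Parallel (C3 and C4): 1 − (1 − 0.738000)(1 − 0.957000) = 0.988734
Series ([0.988734], C5, and C6): 0.988734 × 0.933000 × 0.863000 = 0.796108
Parallel ([0.804952] and [0.796108]): 1 − (1 − 0.804952)(1 − 0.796108) = 0.9602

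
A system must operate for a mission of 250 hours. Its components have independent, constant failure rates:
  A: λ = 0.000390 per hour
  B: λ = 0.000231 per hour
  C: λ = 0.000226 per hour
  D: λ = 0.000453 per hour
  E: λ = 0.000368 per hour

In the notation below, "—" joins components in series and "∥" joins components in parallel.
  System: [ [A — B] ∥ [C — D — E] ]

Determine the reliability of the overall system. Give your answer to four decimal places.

0.9669

R(A) = exp(−0.000390 × 250) = 0.907102
R(B) = exp(−0.000231 × 250) = 0.943886
R(C) = exp(−0.000226 × 250) = 0.945066
R(D) = exp(−0.000453 × 250) = 0.892927
R(E) = exp(−0.000368 × 250) = 0.912105
Series (A and B): 0.907102 × 0.943886 = 0.856201
Series (C, D, and E): 0.945066 × 0.892927 × 0.912105 = 0.769703
Parallel ([0.856201] and [0.769703]): 1 − (1 − 0.856201)(1 − 0.769703) = 0.9669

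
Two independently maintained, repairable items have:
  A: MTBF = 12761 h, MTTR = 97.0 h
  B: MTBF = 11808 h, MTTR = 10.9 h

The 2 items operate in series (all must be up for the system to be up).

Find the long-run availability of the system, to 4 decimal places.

0.9915

A(A) = MTBF/(MTBF+MTTR) = 12761/(12761+97.0) = 0.992456
A(B) = MTBF/(MTBF+MTTR) = 11808/(11808+10.9) = 0.999078
Series availability: 0.992456 × 0.999078 = 0.9915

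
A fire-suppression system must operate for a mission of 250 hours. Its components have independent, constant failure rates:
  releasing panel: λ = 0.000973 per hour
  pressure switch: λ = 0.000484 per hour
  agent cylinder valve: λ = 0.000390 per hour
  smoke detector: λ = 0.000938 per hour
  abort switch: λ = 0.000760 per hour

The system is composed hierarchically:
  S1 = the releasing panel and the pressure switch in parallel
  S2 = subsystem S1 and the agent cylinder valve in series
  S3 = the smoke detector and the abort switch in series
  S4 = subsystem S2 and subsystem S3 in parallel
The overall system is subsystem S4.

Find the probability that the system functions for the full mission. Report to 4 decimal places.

R(releasing panel) = exp(−0.000973 × 250) = 0.784075
R(pressure switch) = exp(−0.000484 × 250) = 0.886034
R(agent cylinder valve) = exp(−0.000390 × 250) = 0.907102
R(smoke detector) = exp(−0.000938 × 250) = 0.790966
R(abort switch) = exp(−0.000760 × 250) = 0.826959
Parallel (releasing panel and pressure switch): 1 − (1 − 0.784075)(1 − 0.886034) = 0.975392
Series ([0.975392] and agent cylinder valve): 0.975392 × 0.907102 = 0.884780
Series (smoke detector and abort switch): 0.790966 × 0.826959 = 0.654096
Parallel ([0.884780] and [0.654096]): 1 − (1 − 0.884780)(1 − 0.654096) = 0.9601

0.9601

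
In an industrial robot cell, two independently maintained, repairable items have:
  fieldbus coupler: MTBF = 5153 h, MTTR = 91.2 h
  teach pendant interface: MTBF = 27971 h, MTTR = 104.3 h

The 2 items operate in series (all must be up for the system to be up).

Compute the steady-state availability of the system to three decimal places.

A(fieldbus coupler) = MTBF/(MTBF+MTTR) = 5153/(5153+91.2) = 0.982609
A(teach pendant interface) = MTBF/(MTBF+MTTR) = 27971/(27971+104.3) = 0.996285
Series availability: 0.982609 × 0.996285 = 0.979

0.979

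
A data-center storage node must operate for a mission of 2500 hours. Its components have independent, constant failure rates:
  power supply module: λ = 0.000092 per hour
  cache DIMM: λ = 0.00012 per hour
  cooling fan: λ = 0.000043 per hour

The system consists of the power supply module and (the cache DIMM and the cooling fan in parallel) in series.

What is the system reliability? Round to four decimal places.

0.7735

R(power supply module) = exp(−0.000092 × 2500) = 0.794534
R(cache DIMM) = exp(−0.00012 × 2500) = 0.740818
R(cooling fan) = exp(−0.000043 × 2500) = 0.898077
Parallel (cache DIMM and cooling fan): 1 − (1 − 0.740818)(1 − 0.898077) = 0.973583
Series (power supply module and [0.973583]): 0.794534 × 0.973583 = 0.7735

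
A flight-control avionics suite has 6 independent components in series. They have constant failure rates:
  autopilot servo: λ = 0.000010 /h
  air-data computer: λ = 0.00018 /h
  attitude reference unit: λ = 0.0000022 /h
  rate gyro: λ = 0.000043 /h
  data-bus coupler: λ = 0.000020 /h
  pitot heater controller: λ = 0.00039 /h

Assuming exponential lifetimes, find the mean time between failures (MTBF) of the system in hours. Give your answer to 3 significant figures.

Series of exponential components: λ_sys = Σ λ_i
λ_sys = 0.000010 + 0.00018 + 0.0000022 + 0.000043 + 0.000020 + 0.00039 = 6.4520e-04 /h
MTBF = 1 / λ_sys = 1550 h

1550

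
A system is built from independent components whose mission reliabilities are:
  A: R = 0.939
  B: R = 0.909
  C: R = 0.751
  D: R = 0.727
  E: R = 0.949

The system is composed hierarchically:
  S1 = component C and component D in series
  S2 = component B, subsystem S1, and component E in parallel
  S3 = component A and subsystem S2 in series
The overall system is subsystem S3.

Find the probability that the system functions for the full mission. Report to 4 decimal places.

Series (C and D): 0.751000 × 0.727000 = 0.545977
Parallel (B, [0.545977], and E): 1 − (1 − 0.909000)(1 − 0.545977)(1 − 0.949000) = 0.997893
Series (A and [0.997893]): 0.939000 × 0.997893 = 0.9370

0.9370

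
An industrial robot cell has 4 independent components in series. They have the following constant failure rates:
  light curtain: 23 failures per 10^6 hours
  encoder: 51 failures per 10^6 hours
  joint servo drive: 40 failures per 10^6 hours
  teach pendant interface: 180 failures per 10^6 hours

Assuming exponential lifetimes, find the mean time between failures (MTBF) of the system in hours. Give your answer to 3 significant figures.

3400

Series of exponential components: λ_sys = Σ λ_i
λ_sys = 0.000023 + 0.000051 + 0.000040 + 0.00018 = 2.9400e-04 /h
MTBF = 1 / λ_sys = 3400 h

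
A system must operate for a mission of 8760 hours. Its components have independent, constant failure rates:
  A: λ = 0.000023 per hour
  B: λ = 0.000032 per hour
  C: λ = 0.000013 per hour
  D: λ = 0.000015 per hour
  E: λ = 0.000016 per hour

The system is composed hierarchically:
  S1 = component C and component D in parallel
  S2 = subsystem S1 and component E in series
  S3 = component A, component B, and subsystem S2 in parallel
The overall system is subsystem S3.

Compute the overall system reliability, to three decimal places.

0.994

R(A) = exp(−0.000023 × 8760) = 0.81752
R(B) = exp(−0.000032 × 8760) = 0.75554
R(C) = exp(−0.000013 × 8760) = 0.89237
R(D) = exp(−0.000015 × 8760) = 0.87687
R(E) = exp(−0.000016 × 8760) = 0.86922
Parallel (C and D): 1 − (1 − 0.89237)(1 − 0.87687) = 0.98675
Series ([0.98675] and E): 0.98675 × 0.86922 = 0.85770
Parallel (A, B, and [0.85770]): 1 − (1 − 0.81752)(1 − 0.75554)(1 − 0.85770) = 0.994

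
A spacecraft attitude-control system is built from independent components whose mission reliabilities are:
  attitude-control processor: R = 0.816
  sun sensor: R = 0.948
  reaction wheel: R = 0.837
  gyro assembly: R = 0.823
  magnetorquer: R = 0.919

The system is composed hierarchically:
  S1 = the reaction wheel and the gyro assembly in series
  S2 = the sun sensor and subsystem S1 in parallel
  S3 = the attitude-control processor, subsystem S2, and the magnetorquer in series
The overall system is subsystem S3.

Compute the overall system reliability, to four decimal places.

Series (reaction wheel and gyro assembly): 0.837000 × 0.823000 = 0.688851
Parallel (sun sensor and [0.688851]): 1 − (1 − 0.948000)(1 − 0.688851) = 0.983820
Series (attitude-control processor, [0.983820], and magnetorquer): 0.816000 × 0.983820 × 0.919000 = 0.7378

0.7378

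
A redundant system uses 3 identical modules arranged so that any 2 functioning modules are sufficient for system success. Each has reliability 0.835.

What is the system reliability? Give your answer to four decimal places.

0.9273

R = Σ_{i=2}^{3} C(3,i) p^i (1−p)^{3−i} with p = 0.835
C(3,2)·0.835^2·0.165^1 = 0.345126
C(3,3)·0.835^3·0.165^0 = 0.582183
Sum = 0.9273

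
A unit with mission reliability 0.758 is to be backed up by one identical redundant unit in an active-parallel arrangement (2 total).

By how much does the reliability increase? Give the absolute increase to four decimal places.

R_before = 0.758
R_after = 1 − (1 − 0.758)^2 = 0.9414
ΔR = 0.9414 − 0.758 = 0.1834

0.1834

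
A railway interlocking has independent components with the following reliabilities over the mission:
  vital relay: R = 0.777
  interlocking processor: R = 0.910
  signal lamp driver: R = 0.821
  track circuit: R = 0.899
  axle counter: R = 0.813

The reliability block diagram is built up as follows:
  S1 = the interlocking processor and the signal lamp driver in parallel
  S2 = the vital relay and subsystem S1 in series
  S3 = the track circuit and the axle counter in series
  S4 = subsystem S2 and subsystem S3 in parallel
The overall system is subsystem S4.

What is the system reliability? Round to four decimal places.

Parallel (interlocking processor and signal lamp driver): 1 − (1 − 0.910000)(1 − 0.821000) = 0.983890
Series (vital relay and [0.983890]): 0.777000 × 0.983890 = 0.764483
Series (track circuit and axle counter): 0.899000 × 0.813000 = 0.730887
Parallel ([0.764483] and [0.730887]): 1 − (1 − 0.764483)(1 − 0.730887) = 0.9366

0.9366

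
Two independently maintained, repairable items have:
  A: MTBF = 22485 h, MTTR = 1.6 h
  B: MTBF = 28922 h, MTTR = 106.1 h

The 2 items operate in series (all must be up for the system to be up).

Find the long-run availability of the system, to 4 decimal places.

A(A) = MTBF/(MTBF+MTTR) = 22485/(22485+1.6) = 0.999929
A(B) = MTBF/(MTBF+MTTR) = 28922/(28922+106.1) = 0.996345
Series availability: 0.999929 × 0.996345 = 0.9963

0.9963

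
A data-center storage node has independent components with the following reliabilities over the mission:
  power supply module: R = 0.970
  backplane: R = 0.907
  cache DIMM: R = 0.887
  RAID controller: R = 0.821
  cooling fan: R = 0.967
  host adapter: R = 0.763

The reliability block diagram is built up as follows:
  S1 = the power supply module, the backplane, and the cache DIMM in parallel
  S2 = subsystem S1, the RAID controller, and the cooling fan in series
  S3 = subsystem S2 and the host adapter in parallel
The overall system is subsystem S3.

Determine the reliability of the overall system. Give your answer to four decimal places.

0.9511

Parallel (power supply module, backplane, and cache DIMM): 1 − (1 − 0.970000)(1 − 0.907000)(1 − 0.887000) = 0.999685
Series ([0.999685], RAID controller, and cooling fan): 0.999685 × 0.821000 × 0.967000 = 0.793657
Parallel ([0.793657] and host adapter): 1 − (1 − 0.793657)(1 − 0.763000) = 0.9511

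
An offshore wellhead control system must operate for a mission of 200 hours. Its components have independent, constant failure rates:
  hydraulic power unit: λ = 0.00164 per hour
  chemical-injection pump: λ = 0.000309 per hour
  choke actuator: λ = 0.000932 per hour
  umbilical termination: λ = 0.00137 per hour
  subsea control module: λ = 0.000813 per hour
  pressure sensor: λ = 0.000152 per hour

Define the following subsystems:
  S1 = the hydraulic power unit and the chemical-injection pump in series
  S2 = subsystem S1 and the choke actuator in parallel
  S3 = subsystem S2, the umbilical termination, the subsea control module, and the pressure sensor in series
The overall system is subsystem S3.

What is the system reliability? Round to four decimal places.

R(hydraulic power unit) = exp(−0.00164 × 200) = 0.720363
R(chemical-injection pump) = exp(−0.000309 × 200) = 0.940071
R(choke actuator) = exp(−0.000932 × 200) = 0.829942
R(umbilical termination) = exp(−0.00137 × 200) = 0.760332
R(subsea control module) = exp(−0.000813 × 200) = 0.849931
R(pressure sensor) = exp(−0.000152 × 200) = 0.970057
Series (hydraulic power unit and chemical-injection pump): 0.720363 × 0.940071 = 0.677192
Parallel ([0.677192] and choke actuator): 1 − (1 − 0.677192)(1 − 0.829942) = 0.945104
Series ([0.945104], umbilical termination, subsea control module, and pressure sensor): 0.945104 × 0.760332 × 0.849931 × 0.970057 = 0.5925

0.5925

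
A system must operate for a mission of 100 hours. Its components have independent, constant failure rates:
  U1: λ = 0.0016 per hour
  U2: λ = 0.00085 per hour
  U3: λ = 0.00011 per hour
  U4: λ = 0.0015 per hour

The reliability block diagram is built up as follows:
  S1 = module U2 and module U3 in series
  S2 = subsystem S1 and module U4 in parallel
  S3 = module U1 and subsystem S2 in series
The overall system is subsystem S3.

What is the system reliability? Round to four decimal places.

R(U1) = exp(−0.0016 × 100) = 0.852144
R(U2) = exp(−0.00085 × 100) = 0.918512
R(U3) = exp(−0.00011 × 100) = 0.989060
R(U4) = exp(−0.0015 × 100) = 0.860708
Series (U2 and U3): 0.918512 × 0.989060 = 0.908463
Parallel ([0.908463] and U4): 1 − (1 − 0.908463)(1 − 0.860708) = 0.987250
Series (U1 and [0.987250]): 0.852144 × 0.987250 = 0.8413

0.8413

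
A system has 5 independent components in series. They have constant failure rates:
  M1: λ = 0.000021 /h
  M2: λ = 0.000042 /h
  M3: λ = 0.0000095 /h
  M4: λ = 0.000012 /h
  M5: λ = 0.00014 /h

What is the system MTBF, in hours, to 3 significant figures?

Series of exponential components: λ_sys = Σ λ_i
λ_sys = 0.000021 + 0.000042 + 0.0000095 + 0.000012 + 0.00014 = 2.2450e-04 /h
MTBF = 1 / λ_sys = 4450 h

4450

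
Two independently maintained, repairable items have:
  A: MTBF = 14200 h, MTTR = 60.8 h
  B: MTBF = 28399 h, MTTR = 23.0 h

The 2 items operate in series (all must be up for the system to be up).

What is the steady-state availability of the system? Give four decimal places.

A(A) = MTBF/(MTBF+MTTR) = 14200/(14200+60.8) = 0.995737
A(B) = MTBF/(MTBF+MTTR) = 28399/(28399+23.0) = 0.999191
Series availability: 0.995737 × 0.999191 = 0.9949

0.9949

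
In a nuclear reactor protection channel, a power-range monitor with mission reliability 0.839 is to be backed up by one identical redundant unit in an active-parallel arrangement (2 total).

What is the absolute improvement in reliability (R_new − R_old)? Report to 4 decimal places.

R_before = 0.839
R_after = 1 − (1 − 0.839)^2 = 0.9741
ΔR = 0.9741 − 0.839 = 0.1351

0.1351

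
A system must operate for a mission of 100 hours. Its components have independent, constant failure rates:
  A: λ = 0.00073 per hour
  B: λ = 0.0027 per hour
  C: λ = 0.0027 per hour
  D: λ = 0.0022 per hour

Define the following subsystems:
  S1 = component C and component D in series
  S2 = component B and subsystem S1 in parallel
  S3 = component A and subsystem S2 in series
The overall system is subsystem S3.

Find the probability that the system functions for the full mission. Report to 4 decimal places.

R(A) = exp(−0.00073 × 100) = 0.929601
R(B) = exp(−0.0027 × 100) = 0.763379
R(C) = exp(−0.0027 × 100) = 0.763379
R(D) = exp(−0.0022 × 100) = 0.802519
Series (C and D): 0.763379 × 0.802519 = 0.612626
Parallel (B and [0.612626]): 1 − (1 − 0.763379)(1 − 0.612626) = 0.908339
Series (A and [0.908339]): 0.929601 × 0.908339 = 0.8444

0.8444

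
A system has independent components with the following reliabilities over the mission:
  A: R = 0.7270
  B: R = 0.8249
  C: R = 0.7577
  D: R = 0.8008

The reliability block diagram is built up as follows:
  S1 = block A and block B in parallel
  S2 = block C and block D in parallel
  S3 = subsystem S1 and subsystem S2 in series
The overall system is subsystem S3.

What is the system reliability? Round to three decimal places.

0.906

Parallel (A and B): 1 − (1 − 0.72700)(1 − 0.82490) = 0.95220
Parallel (C and D): 1 − (1 − 0.75770)(1 − 0.80080) = 0.95173
Series ([0.95220] and [0.95173]): 0.95220 × 0.95173 = 0.906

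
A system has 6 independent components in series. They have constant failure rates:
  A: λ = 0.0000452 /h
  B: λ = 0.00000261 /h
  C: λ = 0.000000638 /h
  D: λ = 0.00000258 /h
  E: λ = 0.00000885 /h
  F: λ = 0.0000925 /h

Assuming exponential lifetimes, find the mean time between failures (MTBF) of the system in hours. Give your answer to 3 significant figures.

6560

Series of exponential components: λ_sys = Σ λ_i
λ_sys = 0.0000452 + 0.00000261 + 0.000000638 + 0.00000258 + 0.00000885 + 0.0000925 = 1.5238e-04 /h
MTBF = 1 / λ_sys = 6560 h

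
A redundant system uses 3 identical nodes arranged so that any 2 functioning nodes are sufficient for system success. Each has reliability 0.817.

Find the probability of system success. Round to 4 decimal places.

R = Σ_{i=2}^{3} C(3,i) p^i (1−p)^{3−i} with p = 0.817
C(3,2)·0.817^2·0.183^1 = 0.366451
C(3,3)·0.817^3·0.183^0 = 0.545339
Sum = 0.9118

0.9118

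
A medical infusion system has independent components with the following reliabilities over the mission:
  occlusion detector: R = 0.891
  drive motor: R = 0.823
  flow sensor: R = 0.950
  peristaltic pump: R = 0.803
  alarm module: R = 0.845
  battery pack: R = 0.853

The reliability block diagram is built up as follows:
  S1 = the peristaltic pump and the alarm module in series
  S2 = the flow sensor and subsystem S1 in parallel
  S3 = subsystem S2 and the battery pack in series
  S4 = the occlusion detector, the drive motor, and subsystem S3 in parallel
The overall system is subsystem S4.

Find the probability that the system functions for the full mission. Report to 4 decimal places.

Series (peristaltic pump and alarm module): 0.803000 × 0.845000 = 0.678535
Parallel (flow sensor and [0.678535]): 1 − (1 − 0.950000)(1 − 0.678535) = 0.983927
Series ([0.983927] and battery pack): 0.983927 × 0.853000 = 0.839290
Parallel (occlusion detector, drive motor, and [0.839290]): 1 − (1 − 0.891000)(1 − 0.823000)(1 − 0.839290) = 0.9969

0.9969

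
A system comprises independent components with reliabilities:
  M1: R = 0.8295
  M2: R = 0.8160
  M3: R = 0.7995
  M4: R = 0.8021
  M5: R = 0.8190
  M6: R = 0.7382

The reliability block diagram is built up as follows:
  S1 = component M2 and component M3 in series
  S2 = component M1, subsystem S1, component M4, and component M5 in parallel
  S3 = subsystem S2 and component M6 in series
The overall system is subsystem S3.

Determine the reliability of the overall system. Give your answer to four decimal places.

Series (M2 and M3): 0.816000 × 0.799500 = 0.652392
Parallel (M1, [0.652392], M4, and M5): 1 − (1 − 0.829500)(1 − 0.652392)(1 − 0.802100)(1 − 0.819000) = 0.997877
Series ([0.997877] and M6): 0.997877 × 0.738200 = 0.7366

0.7366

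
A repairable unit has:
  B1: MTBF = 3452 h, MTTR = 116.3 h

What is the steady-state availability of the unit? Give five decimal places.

0.96741

A(B1) = MTBF/(MTBF+MTTR) = 3452/(3452+116.3) = 0.96741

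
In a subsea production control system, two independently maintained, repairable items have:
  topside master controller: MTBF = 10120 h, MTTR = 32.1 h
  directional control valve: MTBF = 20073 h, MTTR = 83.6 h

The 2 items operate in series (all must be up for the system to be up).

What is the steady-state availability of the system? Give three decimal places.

0.993

A(topside master controller) = MTBF/(MTBF+MTTR) = 10120/(10120+32.1) = 0.996838
A(directional control valve) = MTBF/(MTBF+MTTR) = 20073/(20073+83.6) = 0.995852
Series availability: 0.996838 × 0.995852 = 0.993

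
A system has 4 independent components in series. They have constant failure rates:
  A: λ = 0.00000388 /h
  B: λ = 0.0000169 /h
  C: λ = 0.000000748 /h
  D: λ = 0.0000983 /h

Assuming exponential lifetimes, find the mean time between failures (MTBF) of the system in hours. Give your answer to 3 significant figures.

Series of exponential components: λ_sys = Σ λ_i
λ_sys = 0.00000388 + 0.0000169 + 0.000000748 + 0.0000983 = 1.1983e-04 /h
MTBF = 1 / λ_sys = 8350 h

8350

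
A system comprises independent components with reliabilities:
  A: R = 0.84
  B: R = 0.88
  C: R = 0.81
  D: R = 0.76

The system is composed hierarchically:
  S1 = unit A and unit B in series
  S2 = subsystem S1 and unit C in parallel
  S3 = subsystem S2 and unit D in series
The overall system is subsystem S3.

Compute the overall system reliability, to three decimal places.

Series (A and B): 0.84000 × 0.88000 = 0.73920
Parallel ([0.73920] and C): 1 − (1 − 0.73920)(1 − 0.81000) = 0.95045
Series ([0.95045] and D): 0.95045 × 0.76000 = 0.722

0.722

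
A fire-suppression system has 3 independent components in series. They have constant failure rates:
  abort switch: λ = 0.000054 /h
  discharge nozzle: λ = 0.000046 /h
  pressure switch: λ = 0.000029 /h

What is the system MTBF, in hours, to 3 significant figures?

7750

Series of exponential components: λ_sys = Σ λ_i
λ_sys = 0.000054 + 0.000046 + 0.000029 = 1.2900e-04 /h
MTBF = 1 / λ_sys = 7750 h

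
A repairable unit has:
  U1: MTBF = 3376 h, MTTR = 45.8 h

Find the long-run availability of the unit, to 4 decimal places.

A(U1) = MTBF/(MTBF+MTTR) = 3376/(3376+45.8) = 0.9866

0.9866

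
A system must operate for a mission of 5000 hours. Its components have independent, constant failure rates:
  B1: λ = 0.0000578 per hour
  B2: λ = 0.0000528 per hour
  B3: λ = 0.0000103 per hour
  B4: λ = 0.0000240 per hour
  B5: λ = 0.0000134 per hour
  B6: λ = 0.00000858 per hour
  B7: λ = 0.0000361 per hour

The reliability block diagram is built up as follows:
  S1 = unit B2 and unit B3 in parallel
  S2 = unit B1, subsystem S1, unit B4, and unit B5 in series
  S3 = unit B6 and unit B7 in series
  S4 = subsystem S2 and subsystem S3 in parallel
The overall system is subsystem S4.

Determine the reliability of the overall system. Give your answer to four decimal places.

R(B1) = exp(−0.0000578 × 5000) = 0.749012
R(B2) = exp(−0.0000528 × 5000) = 0.767974
R(B3) = exp(−0.0000103 × 5000) = 0.949804
R(B4) = exp(−0.0000240 × 5000) = 0.886920
R(B5) = exp(−0.0000134 × 5000) = 0.935195
R(B6) = exp(−0.00000858 × 5000) = 0.958007
R(B7) = exp(−0.0000361 × 5000) = 0.834853
Parallel (B2 and B3): 1 − (1 − 0.767974)(1 − 0.949804) = 0.988353
Series (B1, [0.988353], B4, and B5): 0.749012 × 0.988353 × 0.886920 × 0.935195 = 0.614027
Series (B6 and B7): 0.958007 × 0.834853 = 0.799795
Parallel ([0.614027] and [0.799795]): 1 − (1 − 0.614027)(1 − 0.799795) = 0.9227

0.9227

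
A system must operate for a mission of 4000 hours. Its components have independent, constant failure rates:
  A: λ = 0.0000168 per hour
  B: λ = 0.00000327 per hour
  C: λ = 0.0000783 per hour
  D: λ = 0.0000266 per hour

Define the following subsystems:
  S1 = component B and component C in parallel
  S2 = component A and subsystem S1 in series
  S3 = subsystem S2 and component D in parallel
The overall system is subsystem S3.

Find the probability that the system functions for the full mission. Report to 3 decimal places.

R(A) = exp(−0.0000168 × 4000) = 0.93501
R(B) = exp(−0.00000327 × 4000) = 0.98701
R(C) = exp(−0.0000783 × 4000) = 0.73110
R(D) = exp(−0.0000266 × 4000) = 0.89906
Parallel (B and C): 1 − (1 − 0.98701)(1 − 0.73110) = 0.99651
Series (A and [0.99651]): 0.93501 × 0.99651 = 0.93175
Parallel ([0.93175] and D): 1 − (1 − 0.93175)(1 − 0.89906) = 0.993

0.993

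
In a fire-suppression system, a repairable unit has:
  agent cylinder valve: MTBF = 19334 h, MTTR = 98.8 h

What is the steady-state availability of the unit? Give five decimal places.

0.99492

A(agent cylinder valve) = MTBF/(MTBF+MTTR) = 19334/(19334+98.8) = 0.99492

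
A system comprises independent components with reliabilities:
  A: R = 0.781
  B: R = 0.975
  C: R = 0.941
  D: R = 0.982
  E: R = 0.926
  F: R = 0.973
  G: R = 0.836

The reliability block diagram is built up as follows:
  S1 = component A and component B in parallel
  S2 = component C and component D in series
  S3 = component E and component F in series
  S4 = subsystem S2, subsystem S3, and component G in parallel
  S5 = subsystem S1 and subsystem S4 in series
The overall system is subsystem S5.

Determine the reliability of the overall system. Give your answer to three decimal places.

0.993

Parallel (A and B): 1 − (1 − 0.78100)(1 − 0.97500) = 0.99453
Series (C and D): 0.94100 × 0.98200 = 0.92406
Series (E and F): 0.92600 × 0.97300 = 0.90100
Parallel ([0.92406], [0.90100], and G): 1 − (1 − 0.92406)(1 − 0.90100)(1 − 0.83600) = 0.99877
Series ([0.99453] and [0.99877]): 0.99453 × 0.99877 = 0.993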